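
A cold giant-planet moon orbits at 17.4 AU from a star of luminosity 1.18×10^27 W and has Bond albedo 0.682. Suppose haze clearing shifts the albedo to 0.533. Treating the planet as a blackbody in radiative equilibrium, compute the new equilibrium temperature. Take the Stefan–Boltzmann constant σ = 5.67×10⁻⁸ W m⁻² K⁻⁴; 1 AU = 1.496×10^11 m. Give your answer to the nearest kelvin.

73 kelvin

d = 17.4 × 1.496×10^11 m = 2.603×10^12 m.
S = L/(4πd²) = 13.86 W m⁻².
New equilibrium: T₂ = [(1−0.533)·13.86/(4σ)]^(1/4) = 73.09 K.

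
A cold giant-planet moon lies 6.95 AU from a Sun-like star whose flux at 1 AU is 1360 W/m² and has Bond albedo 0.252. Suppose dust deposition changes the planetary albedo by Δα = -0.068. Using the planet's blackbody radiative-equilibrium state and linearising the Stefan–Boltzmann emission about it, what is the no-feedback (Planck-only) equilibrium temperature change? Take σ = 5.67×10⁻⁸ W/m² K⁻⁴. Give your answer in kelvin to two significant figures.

Irradiance scales as 1/d², so S = 1360 W/m² × (1/6.95)² = 28.16 W/m².
The baseline emission temperature is T_e = 98.17 K.
The change in absorbed flux is Δ[S(1−α)/4] = −SΔα/4 = 0.4787 W/m².
Linearising σT⁴ gives d(σT⁴)/dT = 4σT_e³ = 0.2145 W/m² per K.
So ΔT₀ = 0.4787/0.2145 = 2.23 K.

2.2 K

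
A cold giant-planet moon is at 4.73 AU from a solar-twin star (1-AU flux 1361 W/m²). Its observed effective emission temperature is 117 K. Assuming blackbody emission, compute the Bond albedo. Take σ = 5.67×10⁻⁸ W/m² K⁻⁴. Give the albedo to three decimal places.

Irradiance scales as 1/d², so S = 1361 W/m² × (1/4.73)² = 60.83 W/m².
From σT⁴ = S(1−α)/4 we invert for α: 1−α = 4σT⁴/S.
4σT⁴ = 4·5.67×10⁻⁸·(117)⁴ = 42.50 W/m².
Hence α = 1 − 42.50/60.83 = 0.3014.

0.301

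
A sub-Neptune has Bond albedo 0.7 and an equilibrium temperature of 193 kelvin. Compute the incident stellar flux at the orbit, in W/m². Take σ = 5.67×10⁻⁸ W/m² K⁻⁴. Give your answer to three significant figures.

Invert the energy balance for S: S = 4σT⁴/(1−α).
The emitted flux is σT⁴ = 78.67 W/m².
So S = 4×78.67/(1−0.7) = 1049 W/m².

1050 W/m²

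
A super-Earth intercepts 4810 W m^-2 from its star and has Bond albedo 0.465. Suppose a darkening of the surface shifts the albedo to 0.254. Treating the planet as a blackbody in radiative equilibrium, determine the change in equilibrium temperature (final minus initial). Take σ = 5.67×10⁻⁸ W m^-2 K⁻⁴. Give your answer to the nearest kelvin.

28 K

Before: T₁ = [4810·0.535/(4σ)]^(1/4) = 326.4 K.
With α = 0.254, T₂ = 354.7 K.
Change: 354.7 − 326.4 = 28.29 K.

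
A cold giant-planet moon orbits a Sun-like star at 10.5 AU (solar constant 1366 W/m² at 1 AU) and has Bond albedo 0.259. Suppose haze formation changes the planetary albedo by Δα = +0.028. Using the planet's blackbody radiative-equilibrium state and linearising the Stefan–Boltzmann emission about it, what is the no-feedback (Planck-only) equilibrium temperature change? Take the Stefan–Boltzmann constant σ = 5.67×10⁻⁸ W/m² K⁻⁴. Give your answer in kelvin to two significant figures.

Irradiance scales as 1/d², so S = 1366 W/m² × (1/10.5)² = 12.39 W/m².
Unperturbed T_e = [12.39·(1−0.259)/(4σ)]^¼ = 79.76 K.
The change in absorbed flux is Δ[S(1−α)/4] = −SΔα/4 = -0.08673 W/m².
Linearising σT⁴ gives d(σT⁴)/dT = 4σT_e³ = 0.1151 W/m² per K.
Hence the no-feedback warming is ΔF/(4σT_e³) = -0.754 K.

-0.75 K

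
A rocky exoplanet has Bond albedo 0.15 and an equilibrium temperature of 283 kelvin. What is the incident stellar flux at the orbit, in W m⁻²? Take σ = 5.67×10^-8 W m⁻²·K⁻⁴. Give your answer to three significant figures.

1710 W m⁻²

Invert the energy balance for S: S = 4σT⁴/(1−α).
The emitted flux is σT⁴ = 363.7 W m⁻².
S = 4·363.7/0.85 = 1711 W m⁻².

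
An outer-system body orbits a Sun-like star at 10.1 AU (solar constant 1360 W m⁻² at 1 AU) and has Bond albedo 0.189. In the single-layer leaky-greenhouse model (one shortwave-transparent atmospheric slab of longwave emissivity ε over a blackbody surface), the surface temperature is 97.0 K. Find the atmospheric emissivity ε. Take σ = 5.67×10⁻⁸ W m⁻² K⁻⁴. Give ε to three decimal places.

0.923

By the inverse-square law, S = 1360/10.1² = 13.33 W m⁻².
TOA balance gives T_e = 83.09 K.
Since (2−ε)/2 = (T_e/T_s)⁴ = 0.5385, ε = 0.9230.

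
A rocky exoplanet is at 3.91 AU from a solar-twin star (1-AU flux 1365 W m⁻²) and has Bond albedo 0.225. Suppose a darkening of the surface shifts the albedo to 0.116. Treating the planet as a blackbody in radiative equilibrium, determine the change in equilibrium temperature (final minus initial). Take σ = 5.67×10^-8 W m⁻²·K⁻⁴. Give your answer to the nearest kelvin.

4 kelvin

Irradiance scales as 1/d², so S = 1365 W m⁻² × (1/3.91)² = 89.29 W m⁻².
Initial: T₁ = [S(1−0.225)/(4σ)]^(1/4) = 132.2 K.
After:  T₂ = [89.29·0.884/(4σ)]^(1/4) = 136.6 K.
ΔT = T₂ − T₁ = 4.420 K.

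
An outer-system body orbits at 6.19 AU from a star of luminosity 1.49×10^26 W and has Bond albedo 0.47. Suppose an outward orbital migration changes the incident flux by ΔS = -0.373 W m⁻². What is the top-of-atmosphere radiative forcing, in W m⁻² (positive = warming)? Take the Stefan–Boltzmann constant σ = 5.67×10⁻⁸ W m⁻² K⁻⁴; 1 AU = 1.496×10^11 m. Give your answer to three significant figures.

Orbital distance: d = 6.19 AU = 9.260×10^11 m.
Flux at the orbit: S = L/(4πd²) = 1.49×10^26/(4π·(9.26×10^11)²) = 13.83 W m⁻².
ΔF = Δ[S(1−α)]/4 = (1−0.47)·-0.373/4 = -0.04942 W m⁻².

-0.0494 W m⁻²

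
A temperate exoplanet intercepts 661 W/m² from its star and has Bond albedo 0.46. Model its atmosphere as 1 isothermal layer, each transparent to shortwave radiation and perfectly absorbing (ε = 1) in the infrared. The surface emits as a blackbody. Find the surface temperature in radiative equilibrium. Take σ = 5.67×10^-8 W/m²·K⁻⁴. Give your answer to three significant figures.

The effective emission temperature is T_e = [S(1−α)/(4σ)]^¼ = 199.2 K.
For an N-layer opaque stack, T_s⁴ = (N+1)T_e⁴, hence T_s = (2)^(1/4)×199.2 K = 236.9 K.

237 K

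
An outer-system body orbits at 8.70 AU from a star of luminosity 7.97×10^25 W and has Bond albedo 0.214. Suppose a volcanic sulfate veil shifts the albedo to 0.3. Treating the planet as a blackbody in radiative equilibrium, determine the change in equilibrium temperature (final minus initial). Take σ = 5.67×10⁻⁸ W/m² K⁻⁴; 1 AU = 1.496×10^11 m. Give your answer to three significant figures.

-1.71 K

d = 8.70 × 1.496×10^11 m = 1.302×10^12 m.
Spreading L over a sphere of radius d: S = 7.97×10^25/(4π·1.30×10^12²) = 3.744 W/m².
With α = 0.214, T₁ = 60.02 K.
Final:   T₂ = [S(1−0.3)/(4σ)]^(1/4) = 58.30 K.
Change: 58.30 − 60.02 = -1.714 K.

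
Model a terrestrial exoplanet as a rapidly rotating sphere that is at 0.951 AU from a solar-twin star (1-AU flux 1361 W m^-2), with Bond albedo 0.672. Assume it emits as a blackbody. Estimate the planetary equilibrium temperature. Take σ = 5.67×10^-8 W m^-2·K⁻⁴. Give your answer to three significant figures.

By the inverse-square law, S = 1361/0.951² = 1505 W m^-2.
Averaging over the sphere, the absorbed flux is S(1−α)/4 = 123.4 W m^-2.
Set σT⁴ = 123.4 → T = (123.4/σ)^(1/4) = 216.0 K.

216 kelvin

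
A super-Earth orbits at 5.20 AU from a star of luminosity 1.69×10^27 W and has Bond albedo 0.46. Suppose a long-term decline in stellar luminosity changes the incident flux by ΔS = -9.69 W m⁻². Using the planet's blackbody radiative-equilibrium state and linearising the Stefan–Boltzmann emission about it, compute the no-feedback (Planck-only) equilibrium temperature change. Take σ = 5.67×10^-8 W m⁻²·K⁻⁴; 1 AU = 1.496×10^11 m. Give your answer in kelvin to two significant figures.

d = 5.20 × 1.496×10^11 m = 7.779×10^11 m.
S = L/(4πd²) = 222.2 W m⁻².
The baseline emission temperature is T_e = 151.7 K.
Only a fraction (1−α) is absorbed and it's spread over 4πR², so ΔF = (1−α)ΔS/4 = -1.308 W m⁻².
The Planck feedback parameter is 4σT_e³ = 0.7912 W m⁻²/K.
So ΔT₀ = -1.308/0.7912 = -1.65 K.

-1.7 kelvin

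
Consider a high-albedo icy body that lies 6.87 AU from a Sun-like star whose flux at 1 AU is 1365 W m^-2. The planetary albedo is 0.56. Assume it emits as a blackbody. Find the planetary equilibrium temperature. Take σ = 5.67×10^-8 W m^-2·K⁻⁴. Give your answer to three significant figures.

Irradiance scales as 1/d², so S = 1365 W m^-2 × (1/6.87)² = 28.92 W m^-2.
Averaging over the sphere, the absorbed flux is S(1−α)/4 = 3.181 W m^-2.
Set σT⁴ = 3.181 → T = (3.181/σ)^(1/4) = 86.55 K.

86.5 K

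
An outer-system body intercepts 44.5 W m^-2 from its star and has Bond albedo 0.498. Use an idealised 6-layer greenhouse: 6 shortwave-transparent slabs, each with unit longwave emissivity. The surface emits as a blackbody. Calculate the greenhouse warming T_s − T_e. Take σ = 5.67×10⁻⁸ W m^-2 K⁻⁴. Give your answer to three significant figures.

62.4 K

Top-of-atmosphere balance: σT_e⁴ = S(1−α)/4 = 5.585 W m^-2 → T_e = 99.62 K.
Surface: T_s = (7)^¼·T_e = 162.0 K.
So the greenhouse effect raises the surface by 162.0 − 99.62 = 62.42 K.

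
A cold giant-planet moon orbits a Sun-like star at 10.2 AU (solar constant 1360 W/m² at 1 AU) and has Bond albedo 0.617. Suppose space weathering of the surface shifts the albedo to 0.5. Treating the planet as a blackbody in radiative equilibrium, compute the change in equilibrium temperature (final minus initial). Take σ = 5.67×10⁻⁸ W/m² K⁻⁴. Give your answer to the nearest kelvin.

Flux at the orbit: S = 1360/(10.2)² = 13.07 W/m².
Before: T₁ = [13.07·0.383/(4σ)]^(1/4) = 68.54 K.
With α = 0.5, T₂ = 73.27 K.
ΔT = T₂ − T₁ = 4.724 K.

5 kelvin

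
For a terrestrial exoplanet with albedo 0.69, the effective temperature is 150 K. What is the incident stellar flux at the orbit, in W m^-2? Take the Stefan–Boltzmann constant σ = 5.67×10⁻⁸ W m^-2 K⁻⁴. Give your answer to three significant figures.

From S(1−α)/4 = σT⁴: S = 4σT⁴/(1−α).
The emitted flux is σT⁴ = 28.70 W m^-2.
So S = 4×28.70/(1−0.69) = 370.4 W m^-2.

370 W m^-2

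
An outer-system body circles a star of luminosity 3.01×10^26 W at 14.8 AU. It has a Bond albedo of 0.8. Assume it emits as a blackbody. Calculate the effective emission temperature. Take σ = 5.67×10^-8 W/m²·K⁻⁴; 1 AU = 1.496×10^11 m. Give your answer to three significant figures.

45.6 K

Orbital distance: d = 14.8 AU = 2.214×10^12 m.
S = L/(4πd²) = 4.886 W/m².
Absorbed flux (global mean): S(1−α)/4 = 4.886·0.2/4 = 0.2443 W/m².
In equilibrium σT⁴ equals this, so T = 45.56 K.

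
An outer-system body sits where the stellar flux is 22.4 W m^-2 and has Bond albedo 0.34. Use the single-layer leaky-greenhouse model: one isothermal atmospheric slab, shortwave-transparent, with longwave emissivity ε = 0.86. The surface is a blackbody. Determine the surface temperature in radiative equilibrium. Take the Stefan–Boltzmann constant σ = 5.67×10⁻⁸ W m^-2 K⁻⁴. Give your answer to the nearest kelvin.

The planet radiates to space at T_e = [S(1−α)/(4σ)]^(1/4) = 89.85 K.
Surface balance with a leaky layer gives σT_s⁴ = σT_e⁴·2/(2−ε), so T_s = T_e·[2/(2−0.86)]^(1/4) = 103.4 K.

103 K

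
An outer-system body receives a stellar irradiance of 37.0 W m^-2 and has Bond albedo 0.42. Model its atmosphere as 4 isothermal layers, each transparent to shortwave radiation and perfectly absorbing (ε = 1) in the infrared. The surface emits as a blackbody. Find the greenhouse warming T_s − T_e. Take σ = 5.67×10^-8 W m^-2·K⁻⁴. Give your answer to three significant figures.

48.9 K

OLR = S(1−α)/4 = 5.365 W m^-2; the top layer radiates at T_e = 98.63 K.
Surface: T_s = (5)^¼·T_e = 147.5 K.
Warming: T_s − T_e = 48.85 K.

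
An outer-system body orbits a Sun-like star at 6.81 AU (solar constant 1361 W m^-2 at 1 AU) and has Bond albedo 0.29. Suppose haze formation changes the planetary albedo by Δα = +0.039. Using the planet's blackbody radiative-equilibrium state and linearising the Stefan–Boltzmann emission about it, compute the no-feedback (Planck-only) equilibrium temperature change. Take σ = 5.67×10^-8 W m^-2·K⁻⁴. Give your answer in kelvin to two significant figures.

Irradiance scales as 1/d², so S = 1361 W m^-2 × (1/6.81)² = 29.35 W m^-2.
Unperturbed T_e = [29.35·(1−0.29)/(4σ)]^¼ = 97.90 K.
ΔF = −(S/4)Δα = −(29.35/4)×(+0.039) = -0.2861 W m^-2.
Linearising σT⁴ gives d(σT⁴)/dT = 4σT_e³ = 0.2128 W m^-2 per K.
So ΔT₀ = -0.2861/0.2128 = -1.34 K.

-1.3 K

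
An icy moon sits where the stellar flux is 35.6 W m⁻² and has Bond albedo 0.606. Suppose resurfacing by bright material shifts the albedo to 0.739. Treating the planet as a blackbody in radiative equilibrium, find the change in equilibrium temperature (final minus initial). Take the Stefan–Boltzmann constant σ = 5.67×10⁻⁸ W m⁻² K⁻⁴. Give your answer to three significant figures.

With α = 0.606, T₁ = 88.68 K.
Final:   T₂ = [S(1−0.739)/(4σ)]^(1/4) = 80.00 K.
ΔT = T₂ − T₁ = -8.676 K.

-8.68 K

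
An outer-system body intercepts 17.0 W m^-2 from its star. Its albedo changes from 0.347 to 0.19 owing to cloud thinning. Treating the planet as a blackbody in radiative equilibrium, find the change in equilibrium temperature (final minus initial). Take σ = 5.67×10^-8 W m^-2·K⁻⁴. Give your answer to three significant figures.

With α = 0.347, T₁ = 83.64 K.
Final:   T₂ = [S(1−0.19)/(4σ)]^(1/4) = 88.27 K.
ΔT = T₂ − T₁ = 4.629 K.

4.63 K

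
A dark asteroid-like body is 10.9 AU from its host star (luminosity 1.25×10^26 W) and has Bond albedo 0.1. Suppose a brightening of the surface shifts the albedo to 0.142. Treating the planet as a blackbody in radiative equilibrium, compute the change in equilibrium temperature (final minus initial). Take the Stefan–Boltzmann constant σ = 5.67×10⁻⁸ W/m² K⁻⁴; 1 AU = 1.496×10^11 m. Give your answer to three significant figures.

d = 10.9 × 1.496×10^11 m = 1.631×10^12 m.
S = L/(4πd²) = 3.741 W/m².
Before: T₁ = [3.741·0.9/(4σ)]^(1/4) = 62.07 K.
With α = 0.142, T₂ = 61.33 K.
ΔT = T₂ − T₁ = -0.7372 K.

-0.737 kelvin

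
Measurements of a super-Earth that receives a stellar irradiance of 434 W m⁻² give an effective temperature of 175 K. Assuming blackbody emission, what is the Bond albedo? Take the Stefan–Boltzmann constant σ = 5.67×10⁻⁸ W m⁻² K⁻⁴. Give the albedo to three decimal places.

Rearranging the radiative balance, α = 1 − 4σT⁴/S.
4σT⁴ = 4·5.67×10⁻⁸·(175)⁴ = 212.7 W m⁻².
Hence α = 1 − 212.7/434.0 = 0.5099.

0.510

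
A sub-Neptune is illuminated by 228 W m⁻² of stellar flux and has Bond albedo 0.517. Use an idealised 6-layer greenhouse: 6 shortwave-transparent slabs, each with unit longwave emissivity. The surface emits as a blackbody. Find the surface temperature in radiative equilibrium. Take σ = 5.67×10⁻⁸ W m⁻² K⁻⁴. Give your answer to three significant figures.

The effective emission temperature is T_e = [S(1−α)/(4σ)]^¼ = 148.4 K.
With N = 6 opaque layers, T_s = (N+1)^(1/4)·T_e = 7^(1/4)·148.4 = 241.5 K.

241 kelvin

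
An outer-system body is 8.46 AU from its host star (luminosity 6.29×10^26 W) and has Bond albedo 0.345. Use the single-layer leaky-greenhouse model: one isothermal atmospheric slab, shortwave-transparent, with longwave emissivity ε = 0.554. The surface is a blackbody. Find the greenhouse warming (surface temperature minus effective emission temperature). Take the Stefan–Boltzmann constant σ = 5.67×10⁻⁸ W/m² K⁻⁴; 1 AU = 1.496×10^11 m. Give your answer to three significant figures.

8.23 K

d = 8.46 × 1.496×10^11 m = 1.266×10^12 m.
Flux at the orbit: S = L/(4πd²) = 6.29×10^26/(4π·(1.27×10^12)²) = 31.25 W/m².
Effective emission temperature (TOA balance): σT_e⁴ = S(1−α)/4 = 5.117 W/m² → T_e = 97.47 K.
For a single slab of emissivity ε, T_s⁴ = 2T_e⁴/(2−ε); thus T_s = 97.47·(1.383)^(1/4) = 105.7 K.
The atmosphere warms the surface by 8.233 K.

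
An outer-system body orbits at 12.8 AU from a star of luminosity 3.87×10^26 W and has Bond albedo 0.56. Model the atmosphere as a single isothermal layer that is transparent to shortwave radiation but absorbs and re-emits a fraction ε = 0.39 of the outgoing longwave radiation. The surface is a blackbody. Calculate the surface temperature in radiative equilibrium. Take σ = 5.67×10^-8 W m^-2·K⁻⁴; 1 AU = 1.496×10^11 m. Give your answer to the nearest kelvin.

67 K

Orbital distance: d = 12.8 AU = 1.915×10^12 m.
S = L/(4πd²) = 8.399 W m^-2.
Effective emission temperature (TOA balance): σT_e⁴ = S(1−α)/4 = 0.9239 W m^-2 → T_e = 63.53 K.
The surface balance (absorbed SW + ε·downward IR = σT_s⁴) with T_a⁴ = T_s⁴/2 reduces to T_s = T_e·[2/(2−ε)]^¼ = 67.07 K.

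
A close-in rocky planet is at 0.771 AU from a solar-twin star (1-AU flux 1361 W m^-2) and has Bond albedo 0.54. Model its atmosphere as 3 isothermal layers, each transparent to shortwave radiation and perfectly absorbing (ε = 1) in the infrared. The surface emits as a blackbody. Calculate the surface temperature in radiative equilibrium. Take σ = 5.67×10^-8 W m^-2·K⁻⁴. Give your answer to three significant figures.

369 kelvin

By the inverse-square law, S = 1361/0.771² = 2290 W m^-2.
The effective emission temperature is T_e = [S(1−α)/(4σ)]^¼ = 261.0 K.
For an N-layer opaque stack, T_s⁴ = (N+1)T_e⁴, hence T_s = (4)^(1/4)×261.0 K = 369.2 K.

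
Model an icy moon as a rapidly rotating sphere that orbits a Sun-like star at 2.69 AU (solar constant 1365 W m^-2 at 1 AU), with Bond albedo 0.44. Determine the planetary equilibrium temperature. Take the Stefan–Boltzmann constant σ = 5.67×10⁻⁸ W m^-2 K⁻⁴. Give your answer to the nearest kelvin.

By the inverse-square law, S = 1365/2.69² = 188.6 W m^-2.
Absorbed flux (global mean): S(1−α)/4 = 188.6·0.56/4 = 26.41 W m^-2.
In equilibrium σT⁴ equals this, so T = 146.9 K.

147 K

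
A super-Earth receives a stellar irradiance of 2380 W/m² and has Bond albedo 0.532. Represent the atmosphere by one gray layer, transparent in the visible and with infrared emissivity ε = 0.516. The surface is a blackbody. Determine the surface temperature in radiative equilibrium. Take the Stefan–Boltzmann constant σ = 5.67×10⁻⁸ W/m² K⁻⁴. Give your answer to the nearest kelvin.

285 kelvin

The planet radiates to space at T_e = [S(1−α)/(4σ)]^(1/4) = 264.7 K.
The surface balance (absorbed SW + ε·downward IR = σT_s⁴) with T_a⁴ = T_s⁴/2 reduces to T_s = T_e·[2/(2−ε)]^¼ = 285.2 K.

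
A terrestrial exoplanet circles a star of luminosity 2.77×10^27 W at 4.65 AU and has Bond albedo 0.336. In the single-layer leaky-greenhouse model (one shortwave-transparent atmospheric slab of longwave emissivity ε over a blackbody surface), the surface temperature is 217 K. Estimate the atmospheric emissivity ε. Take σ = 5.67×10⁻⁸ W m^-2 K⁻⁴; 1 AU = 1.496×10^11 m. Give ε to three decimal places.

0.797

Orbital distance: d = 4.65 AU = 6.956×10^11 m.
S = L/(4πd²) = 455.5 W m^-2.
TOA balance gives T_e = 191.1 K.
Inverting T_s⁴ = 2T_e⁴/(2−ε): (T_e/T_s)⁴ = 0.6014, so ε = 2(1 − 0.6014) = 0.7971.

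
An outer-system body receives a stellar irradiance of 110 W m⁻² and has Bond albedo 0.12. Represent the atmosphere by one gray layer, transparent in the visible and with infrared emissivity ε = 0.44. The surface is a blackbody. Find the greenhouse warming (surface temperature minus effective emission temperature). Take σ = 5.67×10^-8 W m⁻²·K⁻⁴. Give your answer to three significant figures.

Effective emission temperature (TOA balance): σT_e⁴ = S(1−α)/4 = 24.20 W m⁻² → T_e = 143.7 K.
For a single slab of emissivity ε, T_s⁴ = 2T_e⁴/(2−ε); thus T_s = 143.7·(1.282)^(1/4) = 152.9 K.
Greenhouse warming: T_s − T_e = 9.211 K.

9.21 K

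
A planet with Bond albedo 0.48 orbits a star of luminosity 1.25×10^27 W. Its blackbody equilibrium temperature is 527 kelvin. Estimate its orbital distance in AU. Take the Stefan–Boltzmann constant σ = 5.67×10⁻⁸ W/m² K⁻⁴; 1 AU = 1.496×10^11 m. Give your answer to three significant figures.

The flux needed for this T is 4σT⁴/(1−0.48) = 33640 W/m².
S = L/(4πd²) → d = √(L/4πS) = √(1.25×10^27/(4π·33640)) = 5.438×10^10 m = 0.3635 AU.

0.363 AU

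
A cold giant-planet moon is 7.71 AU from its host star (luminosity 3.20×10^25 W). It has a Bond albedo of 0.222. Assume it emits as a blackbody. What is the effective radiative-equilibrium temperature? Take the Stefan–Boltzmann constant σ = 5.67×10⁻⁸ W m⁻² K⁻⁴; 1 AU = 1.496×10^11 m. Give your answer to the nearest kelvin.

51 K

Orbital distance: d = 7.71 AU = 1.153×10^12 m.
Spreading L over a sphere of radius d: S = 3.20×10^25/(4π·1.15×10^12²) = 1.914 W m⁻².
The planet absorbs (1−α)S over its disc πR² and re-emits over 4πR², so the mean absorbed flux is (1−0.222)·1.914/4 = 0.3723 W m⁻².
Set σT⁴ = 0.3723 → T = (0.3723/σ)^(1/4) = 50.62 K.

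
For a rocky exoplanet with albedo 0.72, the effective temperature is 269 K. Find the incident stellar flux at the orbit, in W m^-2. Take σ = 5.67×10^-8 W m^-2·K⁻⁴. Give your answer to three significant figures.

4240 W m^-2

From S(1−α)/4 = σT⁴: S = 4σT⁴/(1−α).
σT⁴ = 5.67×10⁻⁸·(269)⁴ = 296.9 W m^-2.
S = 4·296.9/0.28 = 4241 W m^-2.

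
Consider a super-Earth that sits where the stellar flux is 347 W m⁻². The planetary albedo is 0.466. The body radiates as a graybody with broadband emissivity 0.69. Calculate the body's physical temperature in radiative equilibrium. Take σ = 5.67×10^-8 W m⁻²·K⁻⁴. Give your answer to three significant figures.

The planet absorbs (1−α)S over its disc πR² and re-emits over 4πR², so the mean absorbed flux is (1−0.466)·347.0/4 = 46.32 W m⁻².
Equating to εσT⁴ with ε = 0.69: T = (46.32/0.69σ)^(1/4) = 185.5 K.

186 kelvin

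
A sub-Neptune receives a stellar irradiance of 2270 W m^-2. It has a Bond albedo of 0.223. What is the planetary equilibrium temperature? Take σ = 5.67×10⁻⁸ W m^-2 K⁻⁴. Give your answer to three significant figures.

Absorbed flux (global mean): S(1−α)/4 = 2270·0.777/4 = 440.9 W m^-2.
In equilibrium σT⁴ equals this, so T = 297.0 K.

297 K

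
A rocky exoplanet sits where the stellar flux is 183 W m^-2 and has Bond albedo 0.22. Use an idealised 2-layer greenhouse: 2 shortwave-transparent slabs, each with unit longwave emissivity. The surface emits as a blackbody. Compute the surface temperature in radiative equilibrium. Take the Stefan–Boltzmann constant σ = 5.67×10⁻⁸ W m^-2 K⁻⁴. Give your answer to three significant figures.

208 K

Top-of-atmosphere balance: σT_e⁴ = S(1−α)/4 = 35.69 W m^-2 → T_e = 158.4 K.
For an N-layer opaque stack, T_s⁴ = (N+1)T_e⁴, hence T_s = (3)^(1/4)×158.4 K = 208.5 K.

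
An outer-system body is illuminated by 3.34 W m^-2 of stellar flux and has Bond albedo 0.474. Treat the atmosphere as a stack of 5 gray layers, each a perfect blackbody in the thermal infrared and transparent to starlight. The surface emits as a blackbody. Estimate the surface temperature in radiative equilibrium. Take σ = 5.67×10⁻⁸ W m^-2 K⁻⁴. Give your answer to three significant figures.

82.6 K

Top-of-atmosphere balance: σT_e⁴ = S(1−α)/4 = 0.4392 W m^-2 → T_e = 52.76 K.
With N = 5 opaque layers, T_s = (N+1)^(1/4)·T_e = 6^(1/4)·52.76 = 82.57 K.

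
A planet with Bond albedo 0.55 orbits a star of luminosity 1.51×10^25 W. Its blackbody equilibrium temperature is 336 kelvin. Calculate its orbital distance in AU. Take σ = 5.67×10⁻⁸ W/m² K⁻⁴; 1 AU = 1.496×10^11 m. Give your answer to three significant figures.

Energy balance gives S = 4σT⁴/(1−α) = 6424 W/m².
Then d = [L/(4πS)]^(1/2) = 1.368×10^10 m, i.e. 0.09142 AU.

0.0914 AU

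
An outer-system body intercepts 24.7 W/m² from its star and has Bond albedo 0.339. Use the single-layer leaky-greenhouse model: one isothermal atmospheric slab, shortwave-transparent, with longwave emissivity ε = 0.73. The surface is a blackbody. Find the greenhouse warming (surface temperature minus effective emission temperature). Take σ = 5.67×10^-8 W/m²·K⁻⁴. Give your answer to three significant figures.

The planet radiates to space at T_e = [S(1−α)/(4σ)]^(1/4) = 92.11 K.
Surface balance with a leaky layer gives σT_s⁴ = σT_e⁴·2/(2−ε), so T_s = T_e·[2/(2−0.73)]^(1/4) = 103.2 K.
The atmosphere warms the surface by 11.07 K.

11.1 kelvin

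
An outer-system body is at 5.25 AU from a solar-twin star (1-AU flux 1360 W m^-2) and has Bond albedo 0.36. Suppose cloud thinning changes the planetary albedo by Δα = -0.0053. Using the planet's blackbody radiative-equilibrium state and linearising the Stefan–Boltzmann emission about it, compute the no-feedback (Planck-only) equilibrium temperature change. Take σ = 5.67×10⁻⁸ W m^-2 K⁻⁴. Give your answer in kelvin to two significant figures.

0.22 K

Irradiance scales as 1/d², so S = 1360 W m^-2 × (1/5.25)² = 49.34 W m^-2.
The baseline emission temperature is T_e = 108.6 K.
ΔF = −(S/4)Δα = −(49.34/4)×(-0.0053) = 0.06538 W m^-2.
Planck response: λ_P = 4σT_e³ = 4·5.67×10⁻⁸·(108.6)³ = 0.2907 W m^-2/K.
ΔT₀ = ΔF/λ_P = 0.06538/0.2907 = 0.225 K.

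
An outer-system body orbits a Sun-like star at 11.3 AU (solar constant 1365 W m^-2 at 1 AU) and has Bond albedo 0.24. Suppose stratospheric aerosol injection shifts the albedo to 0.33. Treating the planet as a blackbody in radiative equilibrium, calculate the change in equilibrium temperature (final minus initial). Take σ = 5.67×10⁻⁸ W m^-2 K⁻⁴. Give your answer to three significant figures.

By the inverse-square law, S = 1365/11.3² = 10.69 W m^-2.
Initial: T₁ = [S(1−0.24)/(4σ)]^(1/4) = 77.36 K.
With α = 0.33, T₂ = 74.96 K.
ΔT = T₂ − T₁ = -2.400 K.

-2.40 K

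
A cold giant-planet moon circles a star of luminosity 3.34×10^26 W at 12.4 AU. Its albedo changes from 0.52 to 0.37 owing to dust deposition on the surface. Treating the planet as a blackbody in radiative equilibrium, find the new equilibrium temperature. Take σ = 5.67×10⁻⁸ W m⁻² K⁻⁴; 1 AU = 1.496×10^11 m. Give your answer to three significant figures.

68.1 kelvin

d = 12.4 × 1.496×10^11 m = 1.855×10^12 m.
S = L/(4πd²) = 7.724 W m⁻².
New equilibrium: T₂ = [(1−0.37)·7.724/(4σ)]^(1/4) = 68.06 K.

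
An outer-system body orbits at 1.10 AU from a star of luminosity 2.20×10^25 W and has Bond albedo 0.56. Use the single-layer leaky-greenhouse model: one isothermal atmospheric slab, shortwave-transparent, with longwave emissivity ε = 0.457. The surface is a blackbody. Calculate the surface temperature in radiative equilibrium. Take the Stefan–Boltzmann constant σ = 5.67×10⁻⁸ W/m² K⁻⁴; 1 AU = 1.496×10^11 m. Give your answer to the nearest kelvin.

113 K

Orbital distance: d = 1.10 AU = 1.646×10^11 m.
Flux at the orbit: S = L/(4πd²) = 2.20×10^25/(4π·(1.65×10^11)²) = 64.65 W/m².
At the top of the atmosphere, σT_e⁴ = S(1−α)/4 = 7.111 W/m², giving T_e = 105.8 K.
The surface balance (absorbed SW + ε·downward IR = σT_s⁴) with T_a⁴ = T_s⁴/2 reduces to T_s = T_e·[2/(2−ε)]^¼ = 112.9 K.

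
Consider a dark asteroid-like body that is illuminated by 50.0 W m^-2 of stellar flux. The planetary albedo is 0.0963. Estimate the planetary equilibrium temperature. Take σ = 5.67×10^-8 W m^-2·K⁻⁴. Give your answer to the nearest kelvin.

Absorbed flux (global mean): S(1−α)/4 = 50.00·0.904/4 = 11.30 W m^-2.
In equilibrium σT⁴ equals this, so T = 118.8 K.

119 K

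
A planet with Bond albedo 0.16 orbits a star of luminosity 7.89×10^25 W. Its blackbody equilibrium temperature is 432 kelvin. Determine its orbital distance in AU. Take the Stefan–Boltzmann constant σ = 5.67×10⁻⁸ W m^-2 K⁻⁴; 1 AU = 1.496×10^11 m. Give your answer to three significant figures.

0.173 AU

The flux needed for this T is 4σT⁴/(1−0.16) = 9404 W m^-2.
From L = 4πd²S, d = √(7.89×10^25/(4π·9404)) = 2.584×10^10 m = 0.1727 AU.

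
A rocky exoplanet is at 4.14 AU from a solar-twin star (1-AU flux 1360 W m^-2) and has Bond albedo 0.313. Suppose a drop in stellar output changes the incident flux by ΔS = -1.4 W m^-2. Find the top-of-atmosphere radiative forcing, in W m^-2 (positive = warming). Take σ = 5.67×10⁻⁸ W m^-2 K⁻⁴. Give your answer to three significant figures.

-0.240 W m^-2

Irradiance scales as 1/d², so S = 1360 W m^-2 × (1/4.14)² = 79.35 W m^-2.
Only a fraction (1−α) is absorbed and it's spread over 4πR², so ΔF = (1−α)ΔS/4 = -0.2404 W m^-2.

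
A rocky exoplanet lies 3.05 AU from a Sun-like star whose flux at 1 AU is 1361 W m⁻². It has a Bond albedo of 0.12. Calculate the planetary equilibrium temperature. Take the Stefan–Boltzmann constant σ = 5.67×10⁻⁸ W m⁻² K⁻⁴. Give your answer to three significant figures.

154 K

Flux at the orbit: S = 1361/(3.05)² = 146.3 W m⁻².
Averaging over the sphere, the absorbed flux is S(1−α)/4 = 32.19 W m⁻².
In equilibrium σT⁴ equals this, so T = 154.4 K.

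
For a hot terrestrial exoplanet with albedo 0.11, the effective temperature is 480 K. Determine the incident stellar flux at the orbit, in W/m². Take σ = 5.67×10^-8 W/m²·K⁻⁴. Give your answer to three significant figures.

Invert the energy balance for S: S = 4σT⁴/(1−α).
The emitted flux is σT⁴ = 3010 W/m².
S = 4·3010/0.89 = 13530 W/m².

13500 W/m²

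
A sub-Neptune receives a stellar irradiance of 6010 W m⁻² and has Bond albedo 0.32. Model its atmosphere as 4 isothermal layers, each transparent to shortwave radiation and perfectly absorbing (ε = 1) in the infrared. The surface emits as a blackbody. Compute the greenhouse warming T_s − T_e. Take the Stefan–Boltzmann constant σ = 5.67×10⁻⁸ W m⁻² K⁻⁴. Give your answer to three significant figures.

181 K

The effective emission temperature is T_e = [S(1−α)/(4σ)]^¼ = 366.4 K.
T_s = (N+1)^(1/4)·T_e = 547.9 K.
Warming: T_s − T_e = 181.5 K.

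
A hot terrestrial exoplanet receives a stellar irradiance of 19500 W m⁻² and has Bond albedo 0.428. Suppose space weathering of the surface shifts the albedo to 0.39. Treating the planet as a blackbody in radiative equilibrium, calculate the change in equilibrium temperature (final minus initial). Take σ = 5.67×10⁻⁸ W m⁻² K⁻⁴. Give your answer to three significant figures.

7.63 kelvin

Before: T₁ = [19500·0.572/(4σ)]^(1/4) = 470.9 K.
With α = 0.39, T₂ = 478.6 K.
ΔT = T₂ − T₁ = 7.634 K.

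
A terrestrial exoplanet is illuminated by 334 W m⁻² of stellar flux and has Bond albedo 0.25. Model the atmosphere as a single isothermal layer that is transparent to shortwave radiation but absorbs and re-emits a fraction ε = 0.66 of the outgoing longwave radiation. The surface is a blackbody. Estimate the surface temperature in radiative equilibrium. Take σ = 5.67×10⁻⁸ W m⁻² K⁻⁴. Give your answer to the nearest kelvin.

The planet radiates to space at T_e = [S(1−α)/(4σ)]^(1/4) = 182.3 K.
Surface balance with a leaky layer gives σT_s⁴ = σT_e⁴·2/(2−ε), so T_s = T_e·[2/(2−0.66)]^(1/4) = 201.5 K.

201 kelvin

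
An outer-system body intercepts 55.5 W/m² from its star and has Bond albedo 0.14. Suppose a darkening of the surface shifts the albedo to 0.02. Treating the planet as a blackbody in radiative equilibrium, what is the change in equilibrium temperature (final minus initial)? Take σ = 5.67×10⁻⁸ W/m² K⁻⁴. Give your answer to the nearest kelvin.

Before: T₁ = [55.50·0.86/(4σ)]^(1/4) = 120.4 K.
After:  T₂ = [55.50·0.98/(4σ)]^(1/4) = 124.4 K.
Change: 124.4 − 120.4 = 3.998 K.

4 kelvin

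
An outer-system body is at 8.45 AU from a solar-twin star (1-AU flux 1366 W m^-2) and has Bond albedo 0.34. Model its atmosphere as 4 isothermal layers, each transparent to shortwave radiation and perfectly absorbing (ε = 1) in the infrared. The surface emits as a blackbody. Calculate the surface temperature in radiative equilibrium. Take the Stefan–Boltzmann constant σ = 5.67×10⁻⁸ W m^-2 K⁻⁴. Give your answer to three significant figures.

129 K

Flux at the orbit: S = 1366/(8.45)² = 19.13 W m^-2.
OLR = S(1−α)/4 = 3.157 W m^-2; the top layer radiates at T_e = 86.38 K.
Layer-by-layer balance gives σT_s⁴ = (N+1)σT_e⁴, so T_s = 5^¼·86.38 = 129.2 K.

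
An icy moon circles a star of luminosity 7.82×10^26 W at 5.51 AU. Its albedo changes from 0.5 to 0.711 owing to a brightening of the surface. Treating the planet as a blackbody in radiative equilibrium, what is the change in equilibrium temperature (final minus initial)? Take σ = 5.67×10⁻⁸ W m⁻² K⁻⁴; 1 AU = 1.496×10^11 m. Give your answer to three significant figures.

-15.3 K

d = 5.51 × 1.496×10^11 m = 8.243×10^11 m.
Spreading L over a sphere of radius d: S = 7.82×10^26/(4π·8.24×10^11²) = 91.59 W m⁻².
Initial: T₁ = [S(1−0.5)/(4σ)]^(1/4) = 119.2 K.
With α = 0.711, T₂ = 103.9 K.
Change: 103.9 − 119.2 = -15.27 K.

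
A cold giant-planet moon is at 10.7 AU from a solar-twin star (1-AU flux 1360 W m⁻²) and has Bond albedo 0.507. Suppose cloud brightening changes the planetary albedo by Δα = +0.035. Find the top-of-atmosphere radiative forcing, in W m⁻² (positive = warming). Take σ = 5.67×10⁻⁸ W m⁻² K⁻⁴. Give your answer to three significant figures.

-0.104 W m⁻²

Flux at the orbit: S = 1360/(10.7)² = 11.88 W m⁻².
ΔF = −(S/4)Δα = −(11.88/4)×(+0.035) = -0.1039 W m⁻².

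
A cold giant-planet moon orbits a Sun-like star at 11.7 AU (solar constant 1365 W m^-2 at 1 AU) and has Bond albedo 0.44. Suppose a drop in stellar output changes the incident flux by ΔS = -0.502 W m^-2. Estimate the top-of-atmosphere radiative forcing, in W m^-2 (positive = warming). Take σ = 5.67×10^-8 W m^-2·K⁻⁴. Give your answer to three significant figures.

Irradiance scales as 1/d², so S = 1365 W m^-2 × (1/11.7)² = 9.972 W m^-2.
ΔF = Δ[S(1−α)]/4 = (1−0.44)·-0.502/4 = -0.07028 W m^-2.

-0.0703 W m^-2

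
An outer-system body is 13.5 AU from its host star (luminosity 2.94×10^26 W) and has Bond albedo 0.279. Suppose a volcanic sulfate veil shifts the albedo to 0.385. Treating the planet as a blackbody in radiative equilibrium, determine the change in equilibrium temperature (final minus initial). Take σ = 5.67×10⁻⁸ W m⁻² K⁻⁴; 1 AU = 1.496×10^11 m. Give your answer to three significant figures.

-2.55 K

Orbital distance: d = 13.5 AU = 2.020×10^12 m.
Flux at the orbit: S = L/(4πd²) = 2.94×10^26/(4π·(2.02×10^12)²) = 5.736 W m⁻².
Before: T₁ = [5.736·0.721/(4σ)]^(1/4) = 65.35 K.
Final:   T₂ = [S(1−0.385)/(4σ)]^(1/4) = 62.80 K.
ΔT = T₂ − T₁ = -2.547 K.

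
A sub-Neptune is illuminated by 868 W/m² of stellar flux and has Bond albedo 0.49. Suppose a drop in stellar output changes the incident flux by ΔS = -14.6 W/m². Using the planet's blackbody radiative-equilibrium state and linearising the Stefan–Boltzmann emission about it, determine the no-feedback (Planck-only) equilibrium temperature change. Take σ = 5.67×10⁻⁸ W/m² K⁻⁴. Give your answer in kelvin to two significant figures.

Reference equilibrium: T_e = [S(1−α)/(4σ)]^(1/4) = 210.2 K.
Only a fraction (1−α) is absorbed and it's spread over 4πR², so ΔF = (1−α)ΔS/4 = -1.861 W/m².
The Planck feedback parameter is 4σT_e³ = 2.106 W/m²/K.
Hence the no-feedback warming is ΔF/(4σT_e³) = -0.884 K.

-0.88 K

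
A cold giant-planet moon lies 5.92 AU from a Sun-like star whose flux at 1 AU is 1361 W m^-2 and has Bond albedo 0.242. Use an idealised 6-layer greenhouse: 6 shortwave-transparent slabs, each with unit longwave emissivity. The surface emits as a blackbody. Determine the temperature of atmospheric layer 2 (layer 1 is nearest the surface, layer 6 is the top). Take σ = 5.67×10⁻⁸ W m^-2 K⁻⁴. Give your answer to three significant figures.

160 K

Irradiance scales as 1/d², so S = 1361 W m^-2 × (1/5.92)² = 38.83 W m^-2.
Top-of-atmosphere balance: σT_e⁴ = S(1−α)/4 = 7.359 W m^-2 → T_e = 106.7 K.
In the N-layer model, layer k (counted from the surface) has T_k = (N+1−k)^(1/4)·T_e.
T_2 = (5)^(1/4)·106.7 = 159.6 K.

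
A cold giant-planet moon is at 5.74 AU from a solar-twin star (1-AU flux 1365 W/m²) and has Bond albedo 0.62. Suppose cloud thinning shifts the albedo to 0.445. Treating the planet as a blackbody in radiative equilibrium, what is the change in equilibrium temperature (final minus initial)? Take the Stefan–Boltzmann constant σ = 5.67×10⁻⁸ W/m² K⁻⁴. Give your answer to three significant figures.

Flux at the orbit: S = 1365/(5.74)² = 41.43 W/m².
Initial: T₁ = [S(1−0.62)/(4σ)]^(1/4) = 91.28 K.
Final:   T₂ = [S(1−0.445)/(4σ)]^(1/4) = 100.3 K.
ΔT = T₂ − T₁ = 9.066 K.

9.07 K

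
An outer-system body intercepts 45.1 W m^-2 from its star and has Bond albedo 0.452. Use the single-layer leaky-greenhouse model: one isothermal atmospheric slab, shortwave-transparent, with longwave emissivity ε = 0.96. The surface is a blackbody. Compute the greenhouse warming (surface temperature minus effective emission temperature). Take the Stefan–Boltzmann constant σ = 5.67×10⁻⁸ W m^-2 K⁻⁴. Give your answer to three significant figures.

The planet radiates to space at T_e = [S(1−α)/(4σ)]^(1/4) = 102.2 K.
For a single slab of emissivity ε, T_s⁴ = 2T_e⁴/(2−ε); thus T_s = 102.2·(1.923)^(1/4) = 120.3 K.
T_s − T_e = 120.3 − 102.2 = 18.15 K.

18.1 kelvin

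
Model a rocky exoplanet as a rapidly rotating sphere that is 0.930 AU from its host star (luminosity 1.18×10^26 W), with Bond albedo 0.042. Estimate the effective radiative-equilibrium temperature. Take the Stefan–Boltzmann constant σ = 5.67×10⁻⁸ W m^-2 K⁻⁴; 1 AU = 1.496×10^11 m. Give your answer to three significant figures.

213 K

d = 0.930 × 1.496×10^11 m = 1.391×10^11 m.
Flux at the orbit: S = L/(4πd²) = 1.18×10^26/(4π·(1.39×10^11)²) = 485.1 W m^-2.
Averaging over the sphere, the absorbed flux is S(1−α)/4 = 116.2 W m^-2.
In equilibrium σT⁴ equals this, so T = 212.8 K.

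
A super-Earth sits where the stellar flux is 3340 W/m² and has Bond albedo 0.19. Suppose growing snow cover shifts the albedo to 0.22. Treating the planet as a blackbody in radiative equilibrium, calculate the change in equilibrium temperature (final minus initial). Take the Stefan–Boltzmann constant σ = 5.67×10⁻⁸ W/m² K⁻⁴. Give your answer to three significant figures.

Before: T₁ = [3340·0.81/(4σ)]^(1/4) = 330.5 K.
After:  T₂ = [3340·0.78/(4σ)]^(1/4) = 327.4 K.
ΔT = T₂ − T₁ = -3.103 K.

-3.10 kelvin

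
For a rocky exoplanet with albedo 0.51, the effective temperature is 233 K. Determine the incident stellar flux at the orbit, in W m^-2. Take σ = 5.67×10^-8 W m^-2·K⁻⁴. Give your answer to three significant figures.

Invert the energy balance for S: S = 4σT⁴/(1−α).
The emitted flux is σT⁴ = 167.1 W m^-2.
S = 4·167.1/0.49 = 1364 W m^-2.

1360 W m^-2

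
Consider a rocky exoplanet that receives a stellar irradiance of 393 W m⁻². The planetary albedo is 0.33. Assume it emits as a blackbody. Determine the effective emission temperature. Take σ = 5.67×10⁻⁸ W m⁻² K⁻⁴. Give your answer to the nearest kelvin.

185 kelvin

The planet absorbs (1−α)S over its disc πR² and re-emits over 4πR², so the mean absorbed flux is (1−0.33)·393.0/4 = 65.83 W m⁻².
In equilibrium σT⁴ equals this, so T = 184.6 K.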